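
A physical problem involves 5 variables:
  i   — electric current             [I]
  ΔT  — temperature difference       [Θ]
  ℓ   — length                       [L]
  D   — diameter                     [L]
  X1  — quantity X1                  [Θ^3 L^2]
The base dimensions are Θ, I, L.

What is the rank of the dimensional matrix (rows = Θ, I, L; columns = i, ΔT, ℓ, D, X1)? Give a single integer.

3

Write exponents as rows Θ,I,L / cols i,ΔT,ℓ,D,X1:
  Θ: [ 0  1  0  0  3]
  I: [ 1  0  0  0  0]
  L: [ 0  0  1  1  2]
Echelon form has 3 nonzero rows (pivots: i,ΔT,ℓ)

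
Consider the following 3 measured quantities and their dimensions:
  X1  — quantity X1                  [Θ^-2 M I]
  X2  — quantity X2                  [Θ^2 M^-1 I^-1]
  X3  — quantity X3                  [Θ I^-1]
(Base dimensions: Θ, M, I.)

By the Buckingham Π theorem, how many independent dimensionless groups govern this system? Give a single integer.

Dimensional matrix (Θ×M×I by X1×X2×X3):
  Θ: [-2  2  1]
  M: [ 1 -1  0]
  I: [ 1 -1 -1]
RREF → pivots at {X1,X3} ⇒ r = 2
n=3, r=2 ⇒ 1 dimensionless group

1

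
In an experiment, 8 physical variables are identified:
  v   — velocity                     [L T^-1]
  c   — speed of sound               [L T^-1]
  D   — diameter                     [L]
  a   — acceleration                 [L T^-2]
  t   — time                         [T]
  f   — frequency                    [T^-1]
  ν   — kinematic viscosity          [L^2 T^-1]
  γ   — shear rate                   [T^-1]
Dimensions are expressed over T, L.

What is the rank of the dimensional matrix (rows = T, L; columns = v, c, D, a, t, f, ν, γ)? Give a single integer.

2

Exponent matrix [T,L] × [v,c,D,a,t,f,ν,γ]:
  T: [-1 -1  0 -2  1 -1 -1 -1]
  L: [ 1  1  1  1  0  0  2  0]
Row reduction gives pivot columns v,D; rank = 2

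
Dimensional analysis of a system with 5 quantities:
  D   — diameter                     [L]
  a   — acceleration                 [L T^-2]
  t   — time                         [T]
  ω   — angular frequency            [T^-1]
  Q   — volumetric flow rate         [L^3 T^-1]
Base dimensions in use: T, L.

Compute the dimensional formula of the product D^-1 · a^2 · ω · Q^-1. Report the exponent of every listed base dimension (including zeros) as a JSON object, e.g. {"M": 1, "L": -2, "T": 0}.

{"T": -4, "L": -2}

Write exponents as rows T,L / cols D,a,t,ω,Q:
  T: [ 0 -2  1 -1 -1]
  L: [ 1  1  0  0  3]
  [T]: (-1)·0+(2)·-2+(1)·-1+(-1)·-1 = -4
  [L]: (-1)·1+(2)·1+(1)·0+(-1)·3 = -2
⇒ T^-4 L^-2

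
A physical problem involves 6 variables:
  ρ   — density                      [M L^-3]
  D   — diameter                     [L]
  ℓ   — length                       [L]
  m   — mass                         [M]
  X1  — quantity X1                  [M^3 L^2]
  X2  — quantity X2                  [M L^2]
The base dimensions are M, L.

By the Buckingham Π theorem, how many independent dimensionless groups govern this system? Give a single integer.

Exponent matrix [M,L] × [ρ,D,ℓ,m,X1,X2]:
  M: [ 1  0  0  1  3  1]
  L: [-3  1  1  0  2  2]
Echelon form has 2 nonzero rows (pivots: ρ,D)
Π count = n − r = 6 − 2 = 4

4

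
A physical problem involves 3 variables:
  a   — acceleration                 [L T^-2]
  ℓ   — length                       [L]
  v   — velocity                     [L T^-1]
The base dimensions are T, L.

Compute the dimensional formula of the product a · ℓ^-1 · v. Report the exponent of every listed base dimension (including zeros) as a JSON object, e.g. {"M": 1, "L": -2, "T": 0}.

{"T": -3, "L": 1}

Exponent matrix [T,L] × [a,ℓ,v]:
  T: [-2  0 -1]
  L: [ 1  1  1]
  [T]: (1)·-2+(-1)·0+(1)·-1 = -3
  [L]: (1)·1+(-1)·1+(1)·1 = 1
⇒ T^-3 L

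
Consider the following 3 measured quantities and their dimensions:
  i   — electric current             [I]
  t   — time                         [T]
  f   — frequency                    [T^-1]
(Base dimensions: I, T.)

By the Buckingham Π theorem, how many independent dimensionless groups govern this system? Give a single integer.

Exponent matrix [I,T] × [i,t,f]:
  I: [ 1  0  0]
  T: [ 0  1 -1]
Echelon form has 2 nonzero rows (pivots: i,t)
Π count = n − r = 3 − 2 = 1

1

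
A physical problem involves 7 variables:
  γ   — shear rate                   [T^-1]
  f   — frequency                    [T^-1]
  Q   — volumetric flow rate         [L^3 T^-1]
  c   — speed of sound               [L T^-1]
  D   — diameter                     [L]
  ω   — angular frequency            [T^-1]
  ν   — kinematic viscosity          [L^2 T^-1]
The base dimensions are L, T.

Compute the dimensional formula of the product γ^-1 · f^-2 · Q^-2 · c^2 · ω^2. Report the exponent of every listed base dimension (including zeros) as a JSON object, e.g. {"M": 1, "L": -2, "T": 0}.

Write exponents as rows L,T / cols γ,f,Q,c,D,ω,ν:
  L: [ 0  0  3  1  1  0  2]
  T: [-1 -1 -1 -1  0 -1 -1]
  [L]: (-1)·0+(-2)·0+(-2)·3+(2)·1+(2)·0 = -4
  [T]: (-1)·-1+(-2)·-1+(-2)·-1+(2)·-1+(2)·-1 = 1
⇒ L^-4 T

{"L": -4, "T": 1}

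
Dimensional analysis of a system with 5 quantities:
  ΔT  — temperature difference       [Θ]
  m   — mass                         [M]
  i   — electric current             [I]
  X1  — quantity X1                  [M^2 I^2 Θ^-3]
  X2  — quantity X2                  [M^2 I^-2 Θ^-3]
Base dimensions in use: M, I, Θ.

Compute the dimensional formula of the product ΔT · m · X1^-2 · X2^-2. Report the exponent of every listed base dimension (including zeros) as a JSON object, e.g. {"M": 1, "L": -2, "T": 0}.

Write exponents as rows M,I,Θ / cols ΔT,m,i,X1,X2:
  M: [ 0  1  0  2  2]
  I: [ 0  0  1  2 -2]
  Θ: [ 1  0  0 -3 -3]
  [M]: (1)·0+(1)·1+(-2)·2+(-2)·2 = -7
  [I]: (1)·0+(1)·0+(-2)·2+(-2)·-2 = 0
  [Θ]: (1)·1+(1)·0+(-2)·-3+(-2)·-3 = 13
⇒ M^-7 Θ^13

{"M": -7, "I": 0, "Θ": 13}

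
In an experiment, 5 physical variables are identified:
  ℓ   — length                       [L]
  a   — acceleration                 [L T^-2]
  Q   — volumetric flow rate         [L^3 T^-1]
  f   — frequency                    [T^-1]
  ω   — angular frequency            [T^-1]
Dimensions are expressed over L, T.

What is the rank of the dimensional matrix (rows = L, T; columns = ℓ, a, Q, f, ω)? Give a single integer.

Exponent matrix [L,T] × [ℓ,a,Q,f,ω]:
  L: [ 1  1  3  0  0]
  T: [ 0 -2 -1 -1 -1]
Row reduction gives pivot columns ℓ,a; rank = 2

2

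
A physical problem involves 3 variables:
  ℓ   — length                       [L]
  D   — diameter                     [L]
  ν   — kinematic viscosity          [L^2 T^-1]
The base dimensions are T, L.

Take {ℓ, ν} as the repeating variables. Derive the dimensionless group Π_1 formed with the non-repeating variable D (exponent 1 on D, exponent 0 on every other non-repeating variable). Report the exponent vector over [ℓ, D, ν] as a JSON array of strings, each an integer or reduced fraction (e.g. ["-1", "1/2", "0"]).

["-1", "1", "0"]

Exponent matrix [T,L] × [ℓ,D,ν]:
  T: [ 0  0 -1]
  L: [ 1  1  2]
Row reduction gives pivot columns ℓ,ν; rank = 2
Repeat: ℓ,ν; free: D
RREF:
  r0: [   1    1    0]
  r1: [   0    0    1]
Fix exponent of D at 1; solve each RREF row for its pivot's exponent:
  r0: exp(ℓ) + (1)·1 = 0 ⇒ exp(ℓ) = -1
  r1: exp(ν) + (0)·1 = 0 ⇒ exp(ν) = 0
Π_1 = ℓ^-1 · D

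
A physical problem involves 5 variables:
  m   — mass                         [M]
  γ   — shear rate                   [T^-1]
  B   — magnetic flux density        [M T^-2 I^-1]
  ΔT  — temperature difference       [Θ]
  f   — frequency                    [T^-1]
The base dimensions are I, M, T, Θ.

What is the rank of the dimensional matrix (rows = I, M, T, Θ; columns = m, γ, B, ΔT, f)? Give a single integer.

4

Write exponents as rows I,M,T,Θ / cols m,γ,B,ΔT,f:
  I: [ 0  0 -1  0  0]
  M: [ 1  0  1  0  0]
  T: [ 0 -1 -2  0 -1]
  Θ: [ 0  0  0  1  0]
Row reduction gives pivot columns m,γ,B,ΔT; rank = 4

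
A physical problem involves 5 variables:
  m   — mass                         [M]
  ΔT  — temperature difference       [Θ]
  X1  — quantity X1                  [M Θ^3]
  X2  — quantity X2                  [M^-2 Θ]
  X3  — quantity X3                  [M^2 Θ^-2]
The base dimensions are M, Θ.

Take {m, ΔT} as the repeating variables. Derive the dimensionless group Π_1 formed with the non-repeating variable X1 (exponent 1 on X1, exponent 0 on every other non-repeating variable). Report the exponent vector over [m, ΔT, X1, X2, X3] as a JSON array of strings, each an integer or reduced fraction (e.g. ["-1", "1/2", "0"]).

["-1", "-3", "1", "0", "0"]

Write exponents as rows M,Θ / cols m,ΔT,X1,X2,X3:
  M: [ 1  0  1 -2  2]
  Θ: [ 0  1  3  1 -2]
RREF → pivots at {m,ΔT} ⇒ r = 2
Pivot set = {m,ΔT}, free = {X1,X2,X3}
RREF:
  r0: [   1    0    1   -2    2]
  r1: [   0    1    3    1   -2]
Fix exponent of X1 at 1, X2 at 0, X3 at 0; solve each RREF row for its pivot's exponent:
  r0: exp(m) + (1)·1 = 0 ⇒ exp(m) = -1
  r1: exp(ΔT) + (3)·1 = 0 ⇒ exp(ΔT) = -3
Π_1 = m^-1 · ΔT^-3 · X1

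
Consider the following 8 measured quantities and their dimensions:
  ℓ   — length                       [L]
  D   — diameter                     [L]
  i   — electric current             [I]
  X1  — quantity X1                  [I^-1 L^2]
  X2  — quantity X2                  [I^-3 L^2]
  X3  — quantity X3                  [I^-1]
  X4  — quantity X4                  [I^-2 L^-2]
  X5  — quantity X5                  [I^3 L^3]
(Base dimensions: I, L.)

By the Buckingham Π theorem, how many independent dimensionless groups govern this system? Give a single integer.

Write exponents as rows I,L / cols ℓ,D,i,X1,X2,X3,X4,X5:
  I: [ 0  0  1 -1 -3 -1 -2  3]
  L: [ 1  1  0  2  2  0 -2  3]
Row reduction gives pivot columns ℓ,i; rank = 2
n=8, r=2 ⇒ 6 dimensionless groups

6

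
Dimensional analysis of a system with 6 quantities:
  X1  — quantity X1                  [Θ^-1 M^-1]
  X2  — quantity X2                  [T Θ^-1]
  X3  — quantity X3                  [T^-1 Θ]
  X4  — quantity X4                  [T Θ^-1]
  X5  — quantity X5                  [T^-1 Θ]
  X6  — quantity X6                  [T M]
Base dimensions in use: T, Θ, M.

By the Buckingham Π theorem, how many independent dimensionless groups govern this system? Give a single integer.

Write exponents as rows T,Θ,M / cols X1,X2,X3,X4,X5,X6:
  T: [ 0  1 -1  1 -1  1]
  Θ: [-1 -1  1 -1  1  0]
  M: [-1  0  0  0  0  1]
Row reduction gives pivot columns X1,X2; rank = 2
n=6, r=2 ⇒ 4 dimensionless groups

4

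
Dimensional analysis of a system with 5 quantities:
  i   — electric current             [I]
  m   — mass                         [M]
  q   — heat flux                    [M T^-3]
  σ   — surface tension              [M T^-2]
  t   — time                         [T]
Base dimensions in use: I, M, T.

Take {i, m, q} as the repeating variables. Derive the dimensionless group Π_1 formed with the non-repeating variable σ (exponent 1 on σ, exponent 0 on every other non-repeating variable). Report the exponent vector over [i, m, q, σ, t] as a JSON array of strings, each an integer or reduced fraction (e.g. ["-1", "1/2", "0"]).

["0", "-1/3", "-2/3", "1", "0"]

Write exponents as rows I,M,T / cols i,m,q,σ,t:
  I: [ 1  0  0  0  0]
  M: [ 0  1  1  1  0]
  T: [ 0  0 -3 -2  1]
Echelon form has 3 nonzero rows (pivots: i,m,q)
Repeat: i,m,q; free: σ,t
RREF:
  r0: [   1    0    0    0    0]
  r1: [   0    1    0  1/3  1/3]
  r2: [   0    0    1  2/3 -1/3]
Fix exponent of σ at 1, t at 0; solve each RREF row for its pivot's exponent:
  r0: exp(i) + (0)·1 = 0 ⇒ exp(i) = 0
  r1: exp(m) + (1/3)·1 = 0 ⇒ exp(m) = -1/3
  r2: exp(q) + (2/3)·1 = 0 ⇒ exp(q) = -2/3
Π_1 = m^(-1/3) · q^(-2/3) · σ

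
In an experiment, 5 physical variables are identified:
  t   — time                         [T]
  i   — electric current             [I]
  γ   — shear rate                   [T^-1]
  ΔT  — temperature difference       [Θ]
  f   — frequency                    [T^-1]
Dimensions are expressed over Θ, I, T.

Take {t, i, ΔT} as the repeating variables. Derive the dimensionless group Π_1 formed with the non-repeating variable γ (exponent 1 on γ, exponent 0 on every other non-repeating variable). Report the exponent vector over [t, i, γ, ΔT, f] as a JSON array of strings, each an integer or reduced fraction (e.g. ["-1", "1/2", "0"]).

Dimensional matrix (Θ×I×T by t×i×γ×ΔT×f):
  Θ: [ 0  0  0  1  0]
  I: [ 0  1  0  0  0]
  T: [ 1  0 -1  0 -1]
Row reduction gives pivot columns t,i,ΔT; rank = 3
Repeat: t,i,ΔT; free: γ,f
RREF:
  r0: [   1    0   -1    0   -1]
  r1: [   0    1    0    0    0]
  r2: [   0    0    0    1    0]
Fix exponent of γ at 1, f at 0; solve each RREF row for its pivot's exponent:
  r0: exp(t) + (-1)·1 = 0 ⇒ exp(t) = 1
  r1: exp(i) + (0)·1 = 0 ⇒ exp(i) = 0
  r2: exp(ΔT) + (0)·1 = 0 ⇒ exp(ΔT) = 0
Π_1 = t · γ

["1", "0", "1", "0", "0"]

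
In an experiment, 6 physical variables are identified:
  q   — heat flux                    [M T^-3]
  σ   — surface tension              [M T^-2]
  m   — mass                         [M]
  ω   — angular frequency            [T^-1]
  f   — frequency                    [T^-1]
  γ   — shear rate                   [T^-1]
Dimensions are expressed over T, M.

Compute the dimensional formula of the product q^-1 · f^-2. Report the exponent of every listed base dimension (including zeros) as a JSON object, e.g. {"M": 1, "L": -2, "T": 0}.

Exponent matrix [T,M] × [q,σ,m,ω,f,γ]:
  T: [-3 -2  0 -1 -1 -1]
  M: [ 1  1  1  0  0  0]
  [T]: (-1)·-3+(-2)·-1 = 5
  [M]: (-1)·1+(-2)·0 = -1
⇒ T^5 M^-1

{"T": 5, "M": -1}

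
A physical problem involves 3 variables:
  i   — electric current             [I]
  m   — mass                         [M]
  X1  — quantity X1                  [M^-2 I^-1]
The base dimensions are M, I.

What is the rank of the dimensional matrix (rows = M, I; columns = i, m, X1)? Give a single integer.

Write exponents as rows M,I / cols i,m,X1:
  M: [ 0  1 -2]
  I: [ 1  0 -1]
Echelon form has 2 nonzero rows (pivots: i,m)

2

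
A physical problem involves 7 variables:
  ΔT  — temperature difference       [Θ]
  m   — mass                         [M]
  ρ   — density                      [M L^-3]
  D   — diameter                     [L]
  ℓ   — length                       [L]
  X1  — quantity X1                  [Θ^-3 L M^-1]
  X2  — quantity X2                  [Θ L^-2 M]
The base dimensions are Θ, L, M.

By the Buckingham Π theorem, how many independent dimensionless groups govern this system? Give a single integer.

4

Exponent matrix [Θ,L,M] × [ΔT,m,ρ,D,ℓ,X1,X2]:
  Θ: [ 1  0  0  0  0 -3  1]
  L: [ 0  0 -3  1  1  1 -2]
  M: [ 0  1  1  0  0 -1  1]
RREF → pivots at {ΔT,m,ρ} ⇒ r = 3
n=7, r=3 ⇒ 4 dimensionless groups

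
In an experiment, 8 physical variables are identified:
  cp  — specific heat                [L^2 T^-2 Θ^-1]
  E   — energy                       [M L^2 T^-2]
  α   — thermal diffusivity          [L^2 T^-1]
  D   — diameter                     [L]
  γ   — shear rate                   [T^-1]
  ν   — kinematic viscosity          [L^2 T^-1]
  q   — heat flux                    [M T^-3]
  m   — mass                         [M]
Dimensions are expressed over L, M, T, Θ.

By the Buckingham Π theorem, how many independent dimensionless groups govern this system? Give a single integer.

4

Dimensional matrix (L×M×T×Θ by cp×E×α×D×γ×ν×q×m):
  L: [ 2  2  2  1  0  2  0  0]
  M: [ 0  1  0  0  0  0  1  1]
  T: [-2 -2 -1  0 -1 -1 -3  0]
  Θ: [-1  0  0  0  0  0  0  0]
Echelon form has 4 nonzero rows (pivots: cp,E,α,D)
n=8, r=4 ⇒ 4 dimensionless groups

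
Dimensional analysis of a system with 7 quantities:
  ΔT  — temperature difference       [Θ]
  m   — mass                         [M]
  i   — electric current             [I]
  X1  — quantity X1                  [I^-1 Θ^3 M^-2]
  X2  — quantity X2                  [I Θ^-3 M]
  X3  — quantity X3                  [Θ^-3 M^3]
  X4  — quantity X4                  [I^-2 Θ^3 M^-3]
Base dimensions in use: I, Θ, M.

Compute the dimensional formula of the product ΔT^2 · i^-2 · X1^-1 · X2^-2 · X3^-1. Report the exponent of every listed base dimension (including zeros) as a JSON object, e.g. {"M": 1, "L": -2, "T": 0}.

{"I": -3, "Θ": 8, "M": -3}

Exponent matrix [I,Θ,M] × [ΔT,m,i,X1,X2,X3,X4]:
  I: [ 0  0  1 -1  1  0 -2]
  Θ: [ 1  0  0  3 -3 -3  3]
  M: [ 0  1  0 -2  1  3 -3]
  [I]: (2)·0+(-2)·1+(-1)·-1+(-2)·1+(-1)·0 = -3
  [Θ]: (2)·1+(-2)·0+(-1)·3+(-2)·-3+(-1)·-3 = 8
  [M]: (2)·0+(-2)·0+(-1)·-2+(-2)·1+(-1)·3 = -3
⇒ I^-3 Θ^8 M^-3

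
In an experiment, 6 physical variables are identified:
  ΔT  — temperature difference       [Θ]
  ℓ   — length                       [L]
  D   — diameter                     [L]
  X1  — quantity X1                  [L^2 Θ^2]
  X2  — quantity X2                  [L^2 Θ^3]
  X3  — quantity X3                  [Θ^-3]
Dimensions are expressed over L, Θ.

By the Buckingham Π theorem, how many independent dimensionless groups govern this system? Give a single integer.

Exponent matrix [L,Θ] × [ΔT,ℓ,D,X1,X2,X3]:
  L: [ 0  1  1  2  2  0]
  Θ: [ 1  0  0  2  3 -3]
RREF → pivots at {ΔT,ℓ} ⇒ r = 2
Π count = n − r = 6 − 2 = 4

4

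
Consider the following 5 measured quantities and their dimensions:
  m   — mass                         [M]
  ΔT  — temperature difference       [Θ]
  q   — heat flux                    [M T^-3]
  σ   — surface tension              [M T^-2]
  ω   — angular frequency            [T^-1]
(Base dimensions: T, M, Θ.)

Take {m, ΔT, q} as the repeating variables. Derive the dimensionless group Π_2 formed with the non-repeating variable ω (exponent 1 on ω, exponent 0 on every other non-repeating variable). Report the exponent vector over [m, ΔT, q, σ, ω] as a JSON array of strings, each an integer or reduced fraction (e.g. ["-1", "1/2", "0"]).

["1/3", "0", "-1/3", "0", "1"]

Dimensional matrix (T×M×Θ by m×ΔT×q×σ×ω):
  T: [ 0  0 -3 -2 -1]
  M: [ 1  0  1  1  0]
  Θ: [ 0  1  0  0  0]
Row reduction gives pivot columns m,ΔT,q; rank = 3
Repeat: m,ΔT,q; free: σ,ω
RREF:
  r0: [   1    0    0  1/3 -1/3]
  r1: [   0    1    0    0    0]
  r2: [   0    0    1  2/3  1/3]
Fix exponent of ω at 1, σ at 0; solve each RREF row for its pivot's exponent:
  r0: exp(m) + (-1/3)·1 = 0 ⇒ exp(m) = 1/3
  r1: exp(ΔT) + (0)·1 = 0 ⇒ exp(ΔT) = 0
  r2: exp(q) + (1/3)·1 = 0 ⇒ exp(q) = -1/3
Π_2 = m^(1/3) · q^(-1/3) · ω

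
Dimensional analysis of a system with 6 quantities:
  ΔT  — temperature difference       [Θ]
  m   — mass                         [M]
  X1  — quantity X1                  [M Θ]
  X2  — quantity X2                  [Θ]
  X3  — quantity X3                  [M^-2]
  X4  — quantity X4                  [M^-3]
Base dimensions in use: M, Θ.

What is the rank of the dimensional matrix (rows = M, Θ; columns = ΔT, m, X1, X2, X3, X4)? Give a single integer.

2

Dimensional matrix (M×Θ by ΔT×m×X1×X2×X3×X4):
  M: [ 0  1  1  0 -2 -3]
  Θ: [ 1  0  1  1  0  0]
RREF → pivots at {ΔT,m} ⇒ r = 2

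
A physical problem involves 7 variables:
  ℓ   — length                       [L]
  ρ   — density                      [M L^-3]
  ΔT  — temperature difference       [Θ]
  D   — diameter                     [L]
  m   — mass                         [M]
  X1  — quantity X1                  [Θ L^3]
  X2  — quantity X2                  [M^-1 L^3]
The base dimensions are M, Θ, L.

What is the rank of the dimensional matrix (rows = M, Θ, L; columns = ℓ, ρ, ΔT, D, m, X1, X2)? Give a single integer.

3

Dimensional matrix (M×Θ×L by ℓ×ρ×ΔT×D×m×X1×X2):
  M: [ 0  1  0  0  1  0 -1]
  Θ: [ 0  0  1  0  0  1  0]
  L: [ 1 -3  0  1  0  3  3]
Echelon form has 3 nonzero rows (pivots: ℓ,ρ,ΔT)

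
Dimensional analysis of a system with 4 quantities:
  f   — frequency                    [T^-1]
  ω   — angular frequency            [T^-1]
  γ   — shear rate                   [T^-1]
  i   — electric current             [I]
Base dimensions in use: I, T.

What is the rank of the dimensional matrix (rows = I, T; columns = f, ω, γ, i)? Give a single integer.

Exponent matrix [I,T] × [f,ω,γ,i]:
  I: [ 0  0  0  1]
  T: [-1 -1 -1  0]
RREF → pivots at {f,i} ⇒ r = 2

2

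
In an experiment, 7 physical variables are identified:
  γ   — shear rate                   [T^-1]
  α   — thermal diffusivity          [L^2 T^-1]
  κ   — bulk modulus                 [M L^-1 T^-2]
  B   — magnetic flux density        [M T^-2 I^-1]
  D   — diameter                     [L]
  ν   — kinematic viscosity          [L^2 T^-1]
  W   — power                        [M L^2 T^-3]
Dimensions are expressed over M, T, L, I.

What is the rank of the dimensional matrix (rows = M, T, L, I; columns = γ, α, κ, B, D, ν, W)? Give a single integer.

Exponent matrix [M,T,L,I] × [γ,α,κ,B,D,ν,W]:
  M: [ 0  0  1  1  0  0  1]
  T: [-1 -1 -2 -2  0 -1 -3]
  L: [ 0  2 -1  0  1  2  2]
  I: [ 0  0  0 -1  0  0  0]
Echelon form has 4 nonzero rows (pivots: γ,α,κ,B)

4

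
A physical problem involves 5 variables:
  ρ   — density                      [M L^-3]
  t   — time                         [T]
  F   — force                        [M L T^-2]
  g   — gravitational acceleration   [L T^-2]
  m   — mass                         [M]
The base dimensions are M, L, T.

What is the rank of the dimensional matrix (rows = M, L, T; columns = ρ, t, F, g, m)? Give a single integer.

Write exponents as rows M,L,T / cols ρ,t,F,g,m:
  M: [ 1  0  1  0  1]
  L: [-3  0  1  1  0]
  T: [ 0  1 -2 -2  0]
Echelon form has 3 nonzero rows (pivots: ρ,t,F)

3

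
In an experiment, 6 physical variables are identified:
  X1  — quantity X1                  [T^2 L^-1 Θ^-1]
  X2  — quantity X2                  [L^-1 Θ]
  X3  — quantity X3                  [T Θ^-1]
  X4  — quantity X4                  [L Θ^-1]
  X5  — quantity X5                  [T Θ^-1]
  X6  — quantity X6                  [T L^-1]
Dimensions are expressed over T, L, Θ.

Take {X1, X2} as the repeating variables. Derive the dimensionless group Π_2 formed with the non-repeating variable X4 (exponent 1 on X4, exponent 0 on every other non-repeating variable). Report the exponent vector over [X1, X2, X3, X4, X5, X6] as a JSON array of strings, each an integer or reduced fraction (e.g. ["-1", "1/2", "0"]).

Write exponents as rows T,L,Θ / cols X1,X2,X3,X4,X5,X6:
  T: [ 2  0  1  0  1  1]
  L: [-1 -1  0  1  0 -1]
  Θ: [-1  1 -1 -1 -1  0]
Row reduction gives pivot columns X1,X2; rank = 2
Repeat: X1,X2; free: X3,X4,X5,X6
RREF:
  r0: [   1    0  1/2    0  1/2  1/2]
  r1: [   0    1 -1/2   -1 -1/2  1/2]
  r2: [   0    0    0    0    0    0]
Fix exponent of X4 at 1, X3 at 0, X5 at 0, X6 at 0; solve each RREF row for its pivot's exponent:
  r0: exp(X1) + (0)·1 = 0 ⇒ exp(X1) = 0
  r1: exp(X2) + (-1)·1 = 0 ⇒ exp(X2) = 1
Π_2 = X2 · X4

["0", "1", "0", "1", "0", "0"]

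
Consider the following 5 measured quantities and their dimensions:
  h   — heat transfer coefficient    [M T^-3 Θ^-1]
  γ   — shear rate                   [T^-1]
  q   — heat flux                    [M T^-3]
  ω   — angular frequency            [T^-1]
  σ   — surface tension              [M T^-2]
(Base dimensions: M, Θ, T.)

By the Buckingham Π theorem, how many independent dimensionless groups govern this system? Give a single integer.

2

Exponent matrix [M,Θ,T] × [h,γ,q,ω,σ]:
  M: [ 1  0  1  0  1]
  Θ: [-1  0  0  0  0]
  T: [-3 -1 -3 -1 -2]
Echelon form has 3 nonzero rows (pivots: h,γ,q)
Π count = n − r = 5 − 3 = 2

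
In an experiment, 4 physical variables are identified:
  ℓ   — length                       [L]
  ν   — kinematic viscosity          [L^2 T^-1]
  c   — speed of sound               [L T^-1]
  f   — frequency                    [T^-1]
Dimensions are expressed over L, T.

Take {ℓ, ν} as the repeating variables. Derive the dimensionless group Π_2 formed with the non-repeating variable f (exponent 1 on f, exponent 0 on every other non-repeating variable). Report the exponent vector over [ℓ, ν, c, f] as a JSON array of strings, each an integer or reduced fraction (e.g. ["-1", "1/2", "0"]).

["2", "-1", "0", "1"]

Write exponents as rows L,T / cols ℓ,ν,c,f:
  L: [ 1  2  1  0]
  T: [ 0 -1 -1 -1]
Row reduction gives pivot columns ℓ,ν; rank = 2
Pivot set = {ℓ,ν}, free = {c,f}
RREF:
  r0: [   1    0   -1   -2]
  r1: [   0    1    1    1]
Fix exponent of f at 1, c at 0; solve each RREF row for its pivot's exponent:
  r0: exp(ℓ) + (-2)·1 = 0 ⇒ exp(ℓ) = 2
  r1: exp(ν) + (1)·1 = 0 ⇒ exp(ν) = -1
Π_2 = ℓ^2 · ν^-1 · f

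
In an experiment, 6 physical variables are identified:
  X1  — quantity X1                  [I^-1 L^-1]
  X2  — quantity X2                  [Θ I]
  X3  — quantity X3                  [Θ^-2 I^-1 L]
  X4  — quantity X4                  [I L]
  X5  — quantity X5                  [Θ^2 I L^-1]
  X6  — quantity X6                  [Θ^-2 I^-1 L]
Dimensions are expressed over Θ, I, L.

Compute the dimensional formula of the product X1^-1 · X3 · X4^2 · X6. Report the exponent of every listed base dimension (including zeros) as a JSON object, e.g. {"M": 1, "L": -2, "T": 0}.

{"Θ": -4, "I": 1, "L": 5}

Write exponents as rows Θ,I,L / cols X1,X2,X3,X4,X5,X6:
  Θ: [ 0  1 -2  0  2 -2]
  I: [-1  1 -1  1  1 -1]
  L: [-1  0  1  1 -1  1]
  [Θ]: (-1)·0+(1)·-2+(2)·0+(1)·-2 = -4
  [I]: (-1)·-1+(1)·-1+(2)·1+(1)·-1 = 1
  [L]: (-1)·-1+(1)·1+(2)·1+(1)·1 = 5
⇒ Θ^-4 I L^5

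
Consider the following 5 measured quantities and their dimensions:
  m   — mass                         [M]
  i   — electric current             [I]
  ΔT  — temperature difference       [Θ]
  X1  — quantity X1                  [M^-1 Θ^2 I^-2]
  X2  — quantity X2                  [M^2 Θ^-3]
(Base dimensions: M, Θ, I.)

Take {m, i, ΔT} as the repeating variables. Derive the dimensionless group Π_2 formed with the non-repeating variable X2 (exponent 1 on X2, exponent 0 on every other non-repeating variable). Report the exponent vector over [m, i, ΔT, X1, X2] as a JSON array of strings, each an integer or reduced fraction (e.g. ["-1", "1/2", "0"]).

["-2", "0", "3", "0", "1"]

Dimensional matrix (M×Θ×I by m×i×ΔT×X1×X2):
  M: [ 1  0  0 -1  2]
  Θ: [ 0  0  1  2 -3]
  I: [ 0  1  0 -2  0]
Row reduction gives pivot columns m,i,ΔT; rank = 3
Repeat: m,i,ΔT; free: X1,X2
RREF:
  r0: [   1    0    0   -1    2]
  r1: [   0    1    0   -2    0]
  r2: [   0    0    1    2   -3]
Fix exponent of X2 at 1, X1 at 0; solve each RREF row for its pivot's exponent:
  r0: exp(m) + (2)·1 = 0 ⇒ exp(m) = -2
  r1: exp(i) + (0)·1 = 0 ⇒ exp(i) = 0
  r2: exp(ΔT) + (-3)·1 = 0 ⇒ exp(ΔT) = 3
Π_2 = m^-2 · ΔT^3 · X2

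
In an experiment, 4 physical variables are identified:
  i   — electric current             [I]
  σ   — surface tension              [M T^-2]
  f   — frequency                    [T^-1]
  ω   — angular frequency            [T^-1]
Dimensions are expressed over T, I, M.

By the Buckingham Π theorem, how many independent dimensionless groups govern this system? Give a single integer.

1

Exponent matrix [T,I,M] × [i,σ,f,ω]:
  T: [ 0 -2 -1 -1]
  I: [ 1  0  0  0]
  M: [ 0  1  0  0]
RREF → pivots at {i,σ,f} ⇒ r = 3
Π count = n − r = 4 − 3 = 1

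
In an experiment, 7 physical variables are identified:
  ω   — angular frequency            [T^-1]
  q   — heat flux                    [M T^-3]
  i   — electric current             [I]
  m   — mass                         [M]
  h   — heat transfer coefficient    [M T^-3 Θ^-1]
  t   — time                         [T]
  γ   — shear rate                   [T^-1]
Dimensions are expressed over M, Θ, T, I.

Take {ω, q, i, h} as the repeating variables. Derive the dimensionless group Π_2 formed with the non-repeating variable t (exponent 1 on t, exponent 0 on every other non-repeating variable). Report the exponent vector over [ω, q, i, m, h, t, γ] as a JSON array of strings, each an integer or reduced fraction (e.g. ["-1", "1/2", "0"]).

Exponent matrix [M,Θ,T,I] × [ω,q,i,m,h,t,γ]:
  M: [ 0  1  0  1  1  0  0]
  Θ: [ 0  0  0  0 -1  0  0]
  T: [-1 -3  0  0 -3  1 -1]
  I: [ 0  0  1  0  0  0  0]
RREF → pivots at {ω,q,i,h} ⇒ r = 4
Pivot set = {ω,q,i,h}, free = {m,t,γ}
RREF:
  r0: [   1    0    0   -3    0   -1    1]
  r1: [   0    1    0    1    0    0    0]
  r2: [   0    0    1    0    0    0    0]
  r3: [   0    0    0    0    1    0    0]
Fix exponent of t at 1, m at 0, γ at 0; solve each RREF row for its pivot's exponent:
  r0: exp(ω) + (-1)·1 = 0 ⇒ exp(ω) = 1
  r1: exp(q) + (0)·1 = 0 ⇒ exp(q) = 0
  r2: exp(i) + (0)·1 = 0 ⇒ exp(i) = 0
  r3: exp(h) + (0)·1 = 0 ⇒ exp(h) = 0
Π_2 = ω · t

["1", "0", "0", "0", "0", "1", "0"]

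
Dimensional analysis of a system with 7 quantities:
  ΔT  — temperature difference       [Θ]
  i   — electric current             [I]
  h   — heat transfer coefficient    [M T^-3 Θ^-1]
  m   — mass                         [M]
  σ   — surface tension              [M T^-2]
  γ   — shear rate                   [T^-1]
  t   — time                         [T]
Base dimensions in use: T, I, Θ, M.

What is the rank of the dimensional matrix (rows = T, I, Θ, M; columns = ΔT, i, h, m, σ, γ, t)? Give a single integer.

4

Write exponents as rows T,I,Θ,M / cols ΔT,i,h,m,σ,γ,t:
  T: [ 0  0 -3  0 -2 -1  1]
  I: [ 0  1  0  0  0  0  0]
  Θ: [ 1  0 -1  0  0  0  0]
  M: [ 0  0  1  1  1  0  0]
RREF → pivots at {ΔT,i,h,m} ⇒ r = 4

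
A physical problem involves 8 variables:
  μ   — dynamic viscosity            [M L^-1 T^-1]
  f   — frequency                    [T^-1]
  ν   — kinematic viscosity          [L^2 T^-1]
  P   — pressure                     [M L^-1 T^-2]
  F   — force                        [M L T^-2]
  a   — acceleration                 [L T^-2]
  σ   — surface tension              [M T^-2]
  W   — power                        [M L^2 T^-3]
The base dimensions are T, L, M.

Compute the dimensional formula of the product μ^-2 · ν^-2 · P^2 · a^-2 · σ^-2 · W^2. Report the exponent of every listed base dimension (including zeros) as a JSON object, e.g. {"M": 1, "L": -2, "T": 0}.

{"T": 2, "L": -2, "M": 0}

Write exponents as rows T,L,M / cols μ,f,ν,P,F,a,σ,W:
  T: [-1 -1 -1 -2 -2 -2 -2 -3]
  L: [-1  0  2 -1  1  1  0  2]
  M: [ 1  0  0  1  1  0  1  1]
  [T]: (-2)·-1+(-2)·-1+(2)·-2+(-2)·-2+(-2)·-2+(2)·-3 = 2
  [L]: (-2)·-1+(-2)·2+(2)·-1+(-2)·1+(-2)·0+(2)·2 = -2
  [M]: (-2)·1+(-2)·0+(2)·1+(-2)·0+(-2)·1+(2)·1 = 0
⇒ T^2 L^-2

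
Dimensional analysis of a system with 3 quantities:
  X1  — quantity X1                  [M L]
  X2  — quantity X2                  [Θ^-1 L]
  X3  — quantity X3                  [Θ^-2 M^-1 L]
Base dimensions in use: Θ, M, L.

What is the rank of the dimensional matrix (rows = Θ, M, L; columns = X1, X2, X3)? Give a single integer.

2

Exponent matrix [Θ,M,L] × [X1,X2,X3]:
  Θ: [ 0 -1 -2]
  M: [ 1  0 -1]
  L: [ 1  1  1]
RREF → pivots at {X1,X2} ⇒ r = 2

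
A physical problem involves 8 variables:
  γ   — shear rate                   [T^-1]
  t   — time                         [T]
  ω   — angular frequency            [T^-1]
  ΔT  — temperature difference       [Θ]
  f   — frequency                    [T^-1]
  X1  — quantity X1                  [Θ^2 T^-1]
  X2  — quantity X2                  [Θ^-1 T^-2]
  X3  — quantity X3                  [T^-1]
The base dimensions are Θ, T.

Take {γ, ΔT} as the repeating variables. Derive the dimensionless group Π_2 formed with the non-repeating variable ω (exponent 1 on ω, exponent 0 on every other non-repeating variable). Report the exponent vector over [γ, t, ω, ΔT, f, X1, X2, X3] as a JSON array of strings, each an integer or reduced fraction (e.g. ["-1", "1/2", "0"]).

["-1", "0", "1", "0", "0", "0", "0", "0"]

Dimensional matrix (Θ×T by γ×t×ω×ΔT×f×X1×X2×X3):
  Θ: [ 0  0  0  1  0  2 -1  0]
  T: [-1  1 -1  0 -1 -1 -2 -1]
Echelon form has 2 nonzero rows (pivots: γ,ΔT)
Repeat: γ,ΔT; free: t,ω,f,X1,X2,X3
RREF:
  r0: [   1   -1    1    0    1    1    2    1]
  r1: [   0    0    0    1    0    2   -1    0]
Fix exponent of ω at 1, t at 0, f at 0, X1 at 0, X2 at 0, X3 at 0; solve each RREF row for its pivot's exponent:
  r0: exp(γ) + (1)·1 = 0 ⇒ exp(γ) = -1
  r1: exp(ΔT) + (0)·1 = 0 ⇒ exp(ΔT) = 0
Π_2 = γ^-1 · ω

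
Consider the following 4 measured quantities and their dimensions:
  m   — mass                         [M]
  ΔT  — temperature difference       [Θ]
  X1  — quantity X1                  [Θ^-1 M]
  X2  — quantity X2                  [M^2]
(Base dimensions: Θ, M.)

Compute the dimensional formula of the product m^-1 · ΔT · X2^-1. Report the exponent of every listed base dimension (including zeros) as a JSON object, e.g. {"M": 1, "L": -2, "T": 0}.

Dimensional matrix (Θ×M by m×ΔT×X1×X2):
  Θ: [ 0  1 -1  0]
  M: [ 1  0  1  2]
  [Θ]: (-1)·0+(1)·1+(-1)·0 = 1
  [M]: (-1)·1+(1)·0+(-1)·2 = -3
⇒ Θ M^-3

{"Θ": 1, "M": -3}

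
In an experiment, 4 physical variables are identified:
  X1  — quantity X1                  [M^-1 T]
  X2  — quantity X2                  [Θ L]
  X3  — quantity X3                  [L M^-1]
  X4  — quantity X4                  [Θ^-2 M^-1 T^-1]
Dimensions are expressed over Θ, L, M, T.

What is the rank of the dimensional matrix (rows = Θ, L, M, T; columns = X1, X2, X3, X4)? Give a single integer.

3

Write exponents as rows Θ,L,M,T / cols X1,X2,X3,X4:
  Θ: [ 0  1  0 -2]
  L: [ 0  1  1  0]
  M: [-1  0 -1 -1]
  T: [ 1  0  0 -1]
RREF → pivots at {X1,X2,X3} ⇒ r = 3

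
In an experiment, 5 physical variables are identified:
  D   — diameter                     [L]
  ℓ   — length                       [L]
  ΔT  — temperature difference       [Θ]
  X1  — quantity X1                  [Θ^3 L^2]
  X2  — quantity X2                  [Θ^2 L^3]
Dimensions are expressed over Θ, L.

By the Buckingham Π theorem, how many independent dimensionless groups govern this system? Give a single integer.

3

Exponent matrix [Θ,L] × [D,ℓ,ΔT,X1,X2]:
  Θ: [ 0  0  1  3  2]
  L: [ 1  1  0  2  3]
RREF → pivots at {D,ΔT} ⇒ r = 2
Π count = n − r = 5 − 2 = 3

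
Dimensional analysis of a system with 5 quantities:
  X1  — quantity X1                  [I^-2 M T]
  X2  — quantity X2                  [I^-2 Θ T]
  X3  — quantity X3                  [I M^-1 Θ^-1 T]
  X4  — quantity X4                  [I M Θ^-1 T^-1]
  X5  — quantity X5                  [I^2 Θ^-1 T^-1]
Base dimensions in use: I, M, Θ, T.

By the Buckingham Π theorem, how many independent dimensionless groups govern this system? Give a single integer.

2

Dimensional matrix (I×M×Θ×T by X1×X2×X3×X4×X5):
  I: [-2 -2  1  1  2]
  M: [ 1  0 -1  1  0]
  Θ: [ 0  1 -1 -1 -1]
  T: [ 1  1  1 -1 -1]
Echelon form has 3 nonzero rows (pivots: X1,X2,X3)
Π count = n − r = 5 − 3 = 2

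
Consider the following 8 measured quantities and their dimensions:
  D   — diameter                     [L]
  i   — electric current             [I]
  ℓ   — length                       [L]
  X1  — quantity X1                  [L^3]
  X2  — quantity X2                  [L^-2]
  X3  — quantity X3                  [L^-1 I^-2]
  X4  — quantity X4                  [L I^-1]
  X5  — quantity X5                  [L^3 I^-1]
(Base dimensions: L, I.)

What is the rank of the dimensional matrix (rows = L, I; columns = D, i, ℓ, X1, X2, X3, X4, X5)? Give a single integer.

Exponent matrix [L,I] × [D,i,ℓ,X1,X2,X3,X4,X5]:
  L: [ 1  0  1  3 -2 -1  1  3]
  I: [ 0  1  0  0  0 -2 -1 -1]
RREF → pivots at {D,i} ⇒ r = 2

2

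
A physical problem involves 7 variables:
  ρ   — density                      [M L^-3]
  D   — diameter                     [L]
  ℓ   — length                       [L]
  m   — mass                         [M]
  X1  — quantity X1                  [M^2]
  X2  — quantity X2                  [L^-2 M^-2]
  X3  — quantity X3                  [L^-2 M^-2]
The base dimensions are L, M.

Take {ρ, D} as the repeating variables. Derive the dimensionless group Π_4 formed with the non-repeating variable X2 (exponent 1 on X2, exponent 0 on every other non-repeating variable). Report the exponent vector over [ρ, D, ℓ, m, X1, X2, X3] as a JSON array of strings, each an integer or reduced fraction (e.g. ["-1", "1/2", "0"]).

["2", "8", "0", "0", "0", "1", "0"]

Dimensional matrix (L×M by ρ×D×ℓ×m×X1×X2×X3):
  L: [-3  1  1  0  0 -2 -2]
  M: [ 1  0  0  1  2 -2 -2]
Echelon form has 2 nonzero rows (pivots: ρ,D)
Repeat: ρ,D; free: ℓ,m,X1,X2,X3
RREF:
  r0: [   1    0    0    1    2   -2   -2]
  r1: [   0    1    1    3    6   -8   -8]
Fix exponent of X2 at 1, ℓ at 0, m at 0, X1 at 0, X3 at 0; solve each RREF row for its pivot's exponent:
  r0: exp(ρ) + (-2)·1 = 0 ⇒ exp(ρ) = 2
  r1: exp(D) + (-8)·1 = 0 ⇒ exp(D) = 8
Π_4 = ρ^2 · D^8 · X2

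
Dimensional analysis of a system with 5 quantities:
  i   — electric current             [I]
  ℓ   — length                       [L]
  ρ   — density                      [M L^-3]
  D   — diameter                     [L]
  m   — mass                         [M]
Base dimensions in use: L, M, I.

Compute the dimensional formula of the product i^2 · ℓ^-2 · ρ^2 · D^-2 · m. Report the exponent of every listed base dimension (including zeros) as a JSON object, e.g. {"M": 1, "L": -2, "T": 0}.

{"L": -10, "M": 3, "I": 2}

Write exponents as rows L,M,I / cols i,ℓ,ρ,D,m:
  L: [ 0  1 -3  1  0]
  M: [ 0  0  1  0  1]
  I: [ 1  0  0  0  0]
  [L]: (2)·0+(-2)·1+(2)·-3+(-2)·1+(1)·0 = -10
  [M]: (2)·0+(-2)·0+(2)·1+(-2)·0+(1)·1 = 3
  [I]: (2)·1+(-2)·0+(2)·0+(-2)·0+(1)·0 = 2
⇒ L^-10 M^3 I^2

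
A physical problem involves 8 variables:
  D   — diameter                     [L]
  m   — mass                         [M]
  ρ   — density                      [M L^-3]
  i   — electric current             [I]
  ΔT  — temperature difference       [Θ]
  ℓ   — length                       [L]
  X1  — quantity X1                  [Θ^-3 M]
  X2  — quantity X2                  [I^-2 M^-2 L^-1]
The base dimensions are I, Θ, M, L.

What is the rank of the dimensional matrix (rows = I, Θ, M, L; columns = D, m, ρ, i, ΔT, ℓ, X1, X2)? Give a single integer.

4

Exponent matrix [I,Θ,M,L] × [D,m,ρ,i,ΔT,ℓ,X1,X2]:
  I: [ 0  0  0  1  0  0  0 -2]
  Θ: [ 0  0  0  0  1  0 -3  0]
  M: [ 0  1  1  0  0  0  1 -2]
  L: [ 1  0 -3  0  0  1  0 -1]
Row reduction gives pivot columns D,m,i,ΔT; rank = 4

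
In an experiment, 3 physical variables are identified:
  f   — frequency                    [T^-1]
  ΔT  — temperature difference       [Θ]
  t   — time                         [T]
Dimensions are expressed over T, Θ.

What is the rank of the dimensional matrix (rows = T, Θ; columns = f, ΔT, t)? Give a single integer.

Exponent matrix [T,Θ] × [f,ΔT,t]:
  T: [-1  0  1]
  Θ: [ 0  1  0]
RREF → pivots at {f,ΔT} ⇒ r = 2

2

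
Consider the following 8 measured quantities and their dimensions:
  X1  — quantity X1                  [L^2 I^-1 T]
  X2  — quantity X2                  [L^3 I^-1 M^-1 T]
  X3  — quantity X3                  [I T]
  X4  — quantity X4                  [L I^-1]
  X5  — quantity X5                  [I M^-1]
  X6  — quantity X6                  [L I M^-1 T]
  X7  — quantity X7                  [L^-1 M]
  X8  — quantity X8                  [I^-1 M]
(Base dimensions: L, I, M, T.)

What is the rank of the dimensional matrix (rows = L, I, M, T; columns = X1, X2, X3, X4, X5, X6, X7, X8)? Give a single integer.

Dimensional matrix (L×I×M×T by X1×X2×X3×X4×X5×X6×X7×X8):
  L: [ 2  3  0  1  0  1 -1  0]
  I: [-1 -1  1 -1  1  1  0 -1]
  M: [ 0 -1  0  0 -1 -1  1  1]
  T: [ 1  1  1  0  0  1  0  0]
RREF → pivots at {X1,X2,X3} ⇒ r = 3

3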